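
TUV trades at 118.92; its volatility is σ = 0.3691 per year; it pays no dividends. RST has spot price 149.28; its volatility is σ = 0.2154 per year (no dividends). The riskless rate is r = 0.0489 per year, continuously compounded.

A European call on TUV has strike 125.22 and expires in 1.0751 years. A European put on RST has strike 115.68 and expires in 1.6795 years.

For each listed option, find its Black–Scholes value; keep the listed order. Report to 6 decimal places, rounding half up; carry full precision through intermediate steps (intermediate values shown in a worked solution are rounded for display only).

[TUV call K=125.22]
σ√T = 0.3691·√1.0751 = 0.382709
d₁ = (ln(S/K) + (r+σ²/2)T) / (σ√T) = (ln(118.92/125.22) + (0.0489+0.3691²/2)·1.0751) / 0.382709 = (-0.051621 + 0.125805) / 0.382709 = 0.193840
d₂ = d₁ − σ√T = 0.193840 − 0.382709 = -0.188869
e^{−rT} = 0.948786
N(d₁) = 0.576849,  N(d₂) = 0.425098
price = S·N(d₁) − K·e^{−rT}·N(d₂) = 68.598926 − 50.504562 = 18.094363
[RST put K=115.68]
σ√T = 0.2154·√1.6795 = 0.279149
d₁ = (ln(S/K) + (r+σ²/2)T) / (σ√T) = (ln(149.28/115.68) + (0.0489+0.2154²/2)·1.6795) / 0.279149 = (0.254996 + 0.121090) / 0.279149 = 1.347259
d₂ = d₁ − σ√T = 1.347259 − 0.279149 = 1.068110
e^{−rT} = 0.921154
N(−d₁) = 0.088948,  N(−d₂) = 0.142736
price = K·e^{−rT}·N(−d₂) − S·N(−d₁) = 15.209774 − 13.278231 = 1.931542

price(TUV call K=125.22) = 18.094363
price(RST put K=115.68) = 1.931542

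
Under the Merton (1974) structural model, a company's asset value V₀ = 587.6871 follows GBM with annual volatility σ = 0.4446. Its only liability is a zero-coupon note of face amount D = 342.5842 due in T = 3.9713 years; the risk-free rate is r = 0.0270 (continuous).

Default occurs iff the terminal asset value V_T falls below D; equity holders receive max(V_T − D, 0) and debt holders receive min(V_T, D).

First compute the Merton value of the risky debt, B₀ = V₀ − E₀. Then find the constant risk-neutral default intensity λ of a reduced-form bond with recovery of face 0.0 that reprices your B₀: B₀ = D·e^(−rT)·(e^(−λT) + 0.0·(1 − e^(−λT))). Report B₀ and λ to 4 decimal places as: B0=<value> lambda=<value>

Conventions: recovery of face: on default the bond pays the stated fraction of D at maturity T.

B0=259.3901 lambda=0.0430

Work the structural quantities from V₀ = 587.6871 against face 342.5842:
d₁ = [ln(V₀/D) + (r + σ²/2)T] / (σ√T)
   = [ln(587.6871/342.5842) + (0.0270 + 0.5·0.4446²)·3.9713] / (0.4446·√3.9713)
   = [0.539677 + 0.499727] / 0.886004 = 1.173137
d₂ = d₁ − σ√T = 1.173137 − 0.886004 = 0.287132
N(d₁) = 0.879629,  N(d₂) = 0.612995,  e^(−rT) = 0.898323
E₀ = V₀·N(d₁) − D·e^(−rT)·N(d₂)
   = 587.6871·0.879629 − 342.5842·0.898323·0.612995 = 328.296973
B₀ = V₀ − E₀ = 587.6871 − 328.296973 = 259.390127
e^(−λT) = (B₀·e^(rT)/D − 0)/(1 − 0) = (259.3901·1.113185/342.5842 − 0)/1 = 0.84285591
λ = −ln(0.84285591)/3.9713 = 0.043049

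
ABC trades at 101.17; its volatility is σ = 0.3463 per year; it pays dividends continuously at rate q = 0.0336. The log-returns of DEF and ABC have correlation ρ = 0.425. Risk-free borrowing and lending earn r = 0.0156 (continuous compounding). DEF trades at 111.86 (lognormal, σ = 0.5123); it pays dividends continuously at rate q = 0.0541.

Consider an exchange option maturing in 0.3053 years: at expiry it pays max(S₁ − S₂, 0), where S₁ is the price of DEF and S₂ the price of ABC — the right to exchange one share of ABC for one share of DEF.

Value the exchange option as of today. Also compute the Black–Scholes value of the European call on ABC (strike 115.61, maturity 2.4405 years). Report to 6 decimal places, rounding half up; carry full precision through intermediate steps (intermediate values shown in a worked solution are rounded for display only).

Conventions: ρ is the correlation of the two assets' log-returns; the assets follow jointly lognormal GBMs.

σ_eff = √(σ₁² + σ₂² − 2ρσ₁σ₂) = √(0.5123² + 0.3463² − 2·0.425·0.5123·0.3463) = 0.481224
d₁ = (ln(S₁/S₂) + (q₂ − q₁ + σ_eff²/2)T) / (σ_eff√T) = (ln(111.86/101.17) + (0.0336 − 0.0541 + 0.115788)·0.3053) / 0.265896 = 0.487174
d₂ = d₁ − σ_eff√T = 0.487174 − 0.265896 = 0.221278
N(d₁) = 0.686932,  N(d₂) = 0.587562
V = S₁·e^{−q₁T}·N(d₁) − S₂·e^{−q₂T}·N(d₂) = 75.581541 − 58.837006 = 16.744535
[vanilla: ABC call K=115.61]
σ√T = 0.3463·√2.4405 = 0.540993
d₁ = (ln(S/K) + (r−q+σ²/2)T) / (σ√T) = (ln(101.17/115.61) + (0.0156−0.0336+0.3463²/2)·2.4405) / 0.540993 = (-0.133420 + 0.102408) / 0.540993 = -0.057325
d₂ = d₁ − σ√T = -0.057325 − 0.540993 = -0.598318
e^{−rT} = 0.962644
e^{−qT} = 0.921271
N(d₁) = 0.477143,  N(d₂) = 0.274814
price = S·e^{−qT}·N(d₁) − K·e^{−rT}·N(d₂) = 44.472142 − 30.584379 = 13.887762

exchange price = 16.744535
price(ABC call K=115.61) = 13.887762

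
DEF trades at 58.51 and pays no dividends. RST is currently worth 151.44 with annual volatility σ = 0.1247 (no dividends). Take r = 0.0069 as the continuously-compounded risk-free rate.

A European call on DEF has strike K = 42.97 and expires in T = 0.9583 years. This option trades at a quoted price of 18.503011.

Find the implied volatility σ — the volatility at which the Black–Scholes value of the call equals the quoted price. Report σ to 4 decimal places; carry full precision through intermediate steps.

At σ = 0.4266 the Black–Scholes value reproduces the quote:
σ√T = 0.4266·√0.9583 = 0.417611
d₁ = (ln(S/K) + (r+σ²/2)T) / (σ√T) = (ln(58.51/42.97) + (0.0069+0.4266²/2)·0.9583) / 0.417611 = (0.308695 + 0.093812) / 0.417611 = 0.963833
d₂ = d₁ − σ√T = 0.963833 − 0.417611 = 0.546223
e^{−rT} = 0.993410
N(d₁) = 0.832435,  N(d₂) = 0.707544
V = S·N(d₁) − K·e^{−rT}·N(d₂) = 48.705787 − 30.202776 = 18.503011 (the observed quote) — the price is monotone increasing in volatility, hence this σ is the only solution

sigma = 0.4266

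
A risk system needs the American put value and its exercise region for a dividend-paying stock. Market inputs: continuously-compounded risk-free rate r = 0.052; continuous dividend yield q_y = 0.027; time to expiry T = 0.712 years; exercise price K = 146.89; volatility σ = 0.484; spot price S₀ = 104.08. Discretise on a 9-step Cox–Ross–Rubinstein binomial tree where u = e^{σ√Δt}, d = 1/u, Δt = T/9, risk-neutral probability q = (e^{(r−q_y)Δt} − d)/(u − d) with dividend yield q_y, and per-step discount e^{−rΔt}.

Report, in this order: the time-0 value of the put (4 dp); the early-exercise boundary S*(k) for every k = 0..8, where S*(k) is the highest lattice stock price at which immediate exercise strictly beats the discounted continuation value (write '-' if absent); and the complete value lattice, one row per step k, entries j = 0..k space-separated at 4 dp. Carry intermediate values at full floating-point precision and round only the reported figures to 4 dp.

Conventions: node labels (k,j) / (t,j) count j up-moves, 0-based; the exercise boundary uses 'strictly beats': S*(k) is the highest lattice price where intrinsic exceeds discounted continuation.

price = 46.5666
boundary = - - 79.2727 69.1833 79.2727 90.8334 79.2727 90.8334 104.0800
tree:
46.5666
56.8827 35.4907
67.6173 45.4308 24.7367
77.7067 56.3488 33.6752 15.0039
86.5119 67.6173 44.2981 22.1456 7.1861
94.1964 77.7067 56.0566 31.5971 11.8192 2.0923
100.9029 86.5119 67.6173 43.2100 18.9476 3.9885 0.0000
106.7559 94.1964 77.7067 56.0566 29.2885 7.6035 0.0000 0.0000
111.8639 100.9029 86.5119 67.6173 42.8100 14.4947 0.0000 0.0000 0.0000
116.3218 106.7559 94.1964 77.7067 56.0566 27.6315 0.0000 0.0000 0.0000 0.0000

Δt=0.07911  u=1.14583  d=0.87273  q=0.47327  discount=0.99589
step 9 (expiry): payoffs max(K−S,0) = 116.3218 106.7559 94.1964 77.7067 56.0566 27.6315 0.0000 0.0000 0.0000 0.0000
step 8: (k=8,j=0): S=35.0261, K−S=111.8639, hold=111.3356 ⇒ V=111.8639 exercise | (k=8,j=1): S=45.9871, K−S=100.9029, hold=100.3980 ⇒ V=100.9029 exercise | (k=8,j=2): S=60.3781, K−S=86.5119, hold=86.0377 ⇒ V=86.5119 exercise | (k=8,j=3): S=79.2727, K−S=67.6173, hold=67.1834 ⇒ V=67.6173 exercise | (k=8,j=4): S=104.0800, K−S=42.8100, hold=42.4290 ⇒ V=42.8100 exercise | (k=8,j=5): S=136.6505, K−S=10.2395, hold=14.4947 ⇒ V=14.4947 continue | (k=8,j=6): S=179.4134, K−S=0.0000, hold=0.0000 ⇒ V=0.0000 continue | (k=8,j=7): S=235.5585, K−S=0.0000, hold=0.0000 ⇒ V=0.0000 continue | (k=8,j=8): S=309.2734, K−S=0.0000, hold=0.0000 ⇒ V=0.0000 continue  boundary S*=104.0800
step 7: (k=7,j=0): S=40.1341, K−S=106.7559, hold=106.2385 ⇒ V=106.7559 exercise | (k=7,j=1): S=52.6936, K−S=94.1964, hold=93.7058 ⇒ V=94.1964 exercise | (k=7,j=2): S=69.1833, K−S=77.7067, hold=77.2512 ⇒ V=77.7067 exercise | (k=7,j=3): S=90.8334, K−S=56.0566, hold=55.6474 ⇒ V=56.0566 exercise | (k=7,j=4): S=119.2585, K−S=27.6315, hold=29.2885 ⇒ V=29.2885 continue | (k=7,j=5): S=156.5788, K−S=0.0000, hold=7.6035 ⇒ V=7.6035 continue | (k=7,j=6): S=205.5781, K−S=0.0000, hold=0.0000 ⇒ V=0.0000 continue | (k=7,j=7): S=269.9110, K−S=0.0000, hold=0.0000 ⇒ V=0.0000 continue  boundary S*=90.8334
step 6: (k=6,j=0): S=45.9871, K−S=100.9029, hold=100.3980 ⇒ V=100.9029 exercise | (k=6,j=1): S=60.3781, K−S=86.5119, hold=86.0377 ⇒ V=86.5119 exercise | (k=6,j=2): S=79.2727, K−S=67.6173, hold=67.1834 ⇒ V=67.6173 exercise | (k=6,j=3): S=104.0800, K−S=42.8100, hold=43.2100 ⇒ V=43.2100 continue | (k=6,j=4): S=136.6505, K−S=10.2395, hold=18.9476 ⇒ V=18.9476 continue | (k=6,j=5): S=179.4134, K−S=0.0000, hold=3.9885 ⇒ V=3.9885 continue | (k=6,j=6): S=235.5585, K−S=0.0000, hold=0.0000 ⇒ V=0.0000 continue  boundary S*=79.2727
step 5: (k=5,j=0): S=52.6936, K−S=94.1964, hold=93.7058 ⇒ V=94.1964 exercise | (k=5,j=1): S=69.1833, K−S=77.7067, hold=77.2512 ⇒ V=77.7067 exercise | (k=5,j=2): S=90.8334, K−S=56.0566, hold=55.8360 ⇒ V=56.0566 exercise | (k=5,j=3): S=119.2585, K−S=27.6315, hold=31.5971 ⇒ V=31.5971 continue | (k=5,j=4): S=156.5788, K−S=0.0000, hold=11.8192 ⇒ V=11.8192 continue | (k=5,j=5): S=205.5781, K−S=0.0000, hold=2.0923 ⇒ V=2.0923 continue  boundary S*=90.8334
step 4: (k=4,j=0): S=60.3781, K−S=86.5119, hold=86.0377 ⇒ V=86.5119 exercise | (k=4,j=1): S=79.2727, K−S=67.6173, hold=67.1834 ⇒ V=67.6173 exercise | (k=4,j=2): S=104.0800, K−S=42.8100, hold=44.2981 ⇒ V=44.2981 continue | (k=4,j=3): S=136.6505, K−S=10.2395, hold=22.1456 ⇒ V=22.1456 continue | (k=4,j=4): S=179.4134, K−S=0.0000, hold=7.1861 ⇒ V=7.1861 continue  boundary S*=79.2727
step 3: (k=3,j=0): S=69.1833, K−S=77.7067, hold=77.2512 ⇒ V=77.7067 exercise | (k=3,j=1): S=90.8334, K−S=56.0566, hold=56.3488 ⇒ V=56.3488 continue | (k=3,j=2): S=119.2585, K−S=27.6315, hold=33.6752 ⇒ V=33.6752 continue | (k=3,j=3): S=156.5788, K−S=0.0000, hold=15.0039 ⇒ V=15.0039 continue  boundary S*=69.1833
step 2: (k=2,j=0): S=79.2727, K−S=67.6173, hold=67.3212 ⇒ V=67.6173 exercise | (k=2,j=1): S=104.0800, K−S=42.8100, hold=45.4308 ⇒ V=45.4308 continue | (k=2,j=2): S=136.6505, K−S=10.2395, hold=24.7367 ⇒ V=24.7367 continue  boundary S*=79.2727
step 1: (k=1,j=0): S=90.8334, K−S=56.0566, hold=56.8827 ⇒ V=56.8827 continue | (k=1,j=1): S=119.2585, K−S=27.6315, hold=35.4907 ⇒ V=35.4907 continue  boundary S*=-
step 0: (k=0,j=0): S=104.0800, K−S=42.8100, hold=46.5666 ⇒ V=46.5666 continue  boundary S*=-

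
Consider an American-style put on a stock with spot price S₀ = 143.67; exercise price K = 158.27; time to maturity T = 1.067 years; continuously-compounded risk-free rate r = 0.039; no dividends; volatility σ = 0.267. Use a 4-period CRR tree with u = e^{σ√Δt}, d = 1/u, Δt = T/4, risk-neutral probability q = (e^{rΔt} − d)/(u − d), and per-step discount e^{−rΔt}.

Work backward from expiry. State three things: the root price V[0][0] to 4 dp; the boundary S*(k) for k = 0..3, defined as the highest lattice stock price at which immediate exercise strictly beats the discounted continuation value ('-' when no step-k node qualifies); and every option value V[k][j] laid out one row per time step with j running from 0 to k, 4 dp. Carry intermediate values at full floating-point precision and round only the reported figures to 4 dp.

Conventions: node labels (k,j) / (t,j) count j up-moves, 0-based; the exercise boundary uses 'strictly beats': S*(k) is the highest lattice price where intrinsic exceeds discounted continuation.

Δt=0.26675, u=1.14786, d=0.87119, q=0.50338, disc=e^(-rΔt)=0.98965
k=4 terminal: V=max(K-S,0) → 75.5121 49.2295 14.6000 0.0000 0.0000
k=3: j=0 S=94.9946 intr=63.2754 cont=61.6374 V=63.2754[EX]; j=1 S=125.1633 intr=33.1067 cont=31.4687 V=33.1067[EX]; j=2 S=164.9131 intr=0.0000 cont=7.1757 V=7.1757[hold]; j=3 S=217.2868 intr=0.0000 cont=0.0000 V=0.0000[hold]  S*(3)=125.1633
k=2: j=0 S=109.0405 intr=49.2295 cont=47.5915 V=49.2295[EX]; j=1 S=143.6700 intr=14.6000 cont=19.8461 V=19.8461[hold]; j=2 S=189.2972 intr=0.0000 cont=3.5267 V=3.5267[hold]  S*(2)=109.0405
k=1: j=0 S=125.1633 intr=33.1067 cont=34.0821 V=34.0821[hold]; j=1 S=164.9131 intr=0.0000 cont=11.5109 V=11.5109[hold]  S*(1)=-
k=0: j=0 S=143.6700 intr=14.6000 cont=22.4852 V=22.4852[hold]  S*(0)=-

price = 22.4852
boundary = - - 109.0405 125.1633
tree:
22.4852
34.0821 11.5109
49.2295 19.8461 3.5267
63.2754 33.1067 7.1757 0.0000
75.5121 49.2295 14.6000 0.0000 0.0000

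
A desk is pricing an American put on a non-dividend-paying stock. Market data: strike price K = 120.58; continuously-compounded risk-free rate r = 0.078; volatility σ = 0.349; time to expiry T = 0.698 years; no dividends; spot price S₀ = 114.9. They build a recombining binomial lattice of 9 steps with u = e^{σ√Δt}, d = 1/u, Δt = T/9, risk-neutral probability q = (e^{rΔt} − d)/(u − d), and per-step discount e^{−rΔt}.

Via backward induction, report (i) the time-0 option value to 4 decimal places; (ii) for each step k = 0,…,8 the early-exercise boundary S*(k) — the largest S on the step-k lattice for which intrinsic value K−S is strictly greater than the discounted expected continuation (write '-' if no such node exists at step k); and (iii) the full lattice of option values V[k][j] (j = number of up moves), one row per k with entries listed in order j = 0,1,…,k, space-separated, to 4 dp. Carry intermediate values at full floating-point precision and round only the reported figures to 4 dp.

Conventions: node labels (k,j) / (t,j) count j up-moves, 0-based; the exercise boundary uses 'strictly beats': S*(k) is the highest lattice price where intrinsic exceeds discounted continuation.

price = 13.9089
boundary = - - - 85.8400 77.8896 85.8400 94.6019 85.8400 94.6019
tree:
13.9089
19.4720 8.6634
26.4413 12.9252 4.6211
34.7400 18.6845 7.4771 1.8980
42.6904 26.0298 11.7625 3.3977 0.4617
49.9044 34.7400 17.8679 5.9638 0.9420 0.0000
56.4503 42.6904 25.9781 10.1920 1.9219 0.0000 0.0000
62.3899 49.9044 34.7400 16.7635 3.9211 0.0000 0.0000 0.0000
67.7793 56.4503 42.6904 25.9781 8.0000 0.0000 0.0000 0.0000 0.0000
72.6697 62.3899 49.9044 34.7400 16.3219 0.0000 0.0000 0.0000 0.0000 0.0000

Δt=0.07756, u=1.10207, d=0.90738, q=0.50689, disc=e^(-rΔt)=0.99397
k=9 terminal: V=max(K-S,0) → 72.6697 62.3899 49.9044 34.7400 16.3219 0.0000 0.0000 0.0000 0.0000 0.0000
k=8: j=0 S=52.8007 intr=67.7793 cont=67.0521 V=67.7793[EX]; j=1 S=64.1297 intr=56.4503 cont=55.7230 V=56.4503[EX]; j=2 S=77.8896 intr=42.6904 cont=41.9631 V=42.6904[EX]; j=3 S=94.6019 intr=25.9781 cont=25.2509 V=25.9781[EX]; j=4 S=114.9000 intr=5.6800 cont=8.0000 V=8.0000[hold]; j=5 S=139.5533 intr=0.0000 cont=0.0000 V=0.0000[hold]; j=6 S=169.4964 intr=0.0000 cont=0.0000 V=0.0000[hold]; j=7 S=205.8641 intr=0.0000 cont=0.0000 V=0.0000[hold]; j=8 S=250.0349 intr=0.0000 cont=0.0000 V=0.0000[hold]  S*(8)=94.6019
k=7: j=0 S=58.1901 intr=62.3899 cont=61.6626 V=62.3899[EX]; j=1 S=70.6756 intr=49.9044 cont=49.1772 V=49.9044[EX]; j=2 S=85.8400 intr=34.7400 cont=34.0128 V=34.7400[EX]; j=3 S=104.2581 intr=16.3219 cont=16.7635 V=16.7635[hold]; j=4 S=126.6281 intr=0.0000 cont=3.9211 V=3.9211[hold]; j=5 S=153.7979 intr=0.0000 cont=0.0000 V=0.0000[hold]; j=6 S=186.7972 intr=0.0000 cont=0.0000 V=0.0000[hold]; j=7 S=226.8771 intr=0.0000 cont=0.0000 V=0.0000[hold]  S*(7)=85.8400
k=6: j=0 S=64.1297 intr=56.4503 cont=55.7230 V=56.4503[EX]; j=1 S=77.8896 intr=42.6904 cont=41.9631 V=42.6904[EX]; j=2 S=94.6019 intr=25.9781 cont=25.4734 V=25.9781[EX]; j=3 S=114.9000 intr=5.6800 cont=10.1920 V=10.1920[hold]; j=4 S=139.5533 intr=0.0000 cont=1.9219 V=1.9219[hold]; j=5 S=169.4964 intr=0.0000 cont=0.0000 V=0.0000[hold]; j=6 S=205.8641 intr=0.0000 cont=0.0000 V=0.0000[hold]  S*(6)=94.6019
k=5: j=0 S=70.6756 intr=49.9044 cont=49.1772 V=49.9044[EX]; j=1 S=85.8400 intr=34.7400 cont=34.0128 V=34.7400[EX]; j=2 S=104.2581 intr=16.3219 cont=17.8679 V=17.8679[hold]; j=3 S=126.6281 intr=0.0000 cont=5.9638 V=5.9638[hold]; j=4 S=153.7979 intr=0.0000 cont=0.9420 V=0.9420[hold]; j=5 S=186.7972 intr=0.0000 cont=0.0000 V=0.0000[hold]  S*(5)=85.8400
k=4: j=0 S=77.8896 intr=42.6904 cont=41.9631 V=42.6904[EX]; j=1 S=94.6019 intr=25.9781 cont=26.0298 V=26.0298[hold]; j=2 S=114.9000 intr=5.6800 cont=11.7625 V=11.7625[hold]; j=3 S=139.5533 intr=0.0000 cont=3.3977 V=3.3977[hold]; j=4 S=169.4964 intr=0.0000 cont=0.4617 V=0.4617[hold]  S*(4)=77.8896
k=3: j=0 S=85.8400 intr=34.7400 cont=34.0388 V=34.7400[EX]; j=1 S=104.2581 intr=16.3219 cont=18.6845 V=18.6845[hold]; j=2 S=126.6281 intr=0.0000 cont=7.4771 V=7.4771[hold]; j=3 S=153.7979 intr=0.0000 cont=1.8980 V=1.8980[hold]  S*(3)=85.8400
k=2: j=0 S=94.6019 intr=25.9781 cont=26.4413 V=26.4413[hold]; j=1 S=114.9000 intr=5.6800 cont=12.9252 V=12.9252[hold]; j=2 S=139.5533 intr=0.0000 cont=4.6211 V=4.6211[hold]  S*(2)=-
k=1: j=0 S=104.2581 intr=16.3219 cont=19.4720 V=19.4720[hold]; j=1 S=126.6281 intr=0.0000 cont=8.6634 V=8.6634[hold]  S*(1)=-
k=0: j=0 S=114.9000 intr=5.6800 cont=13.9089 V=13.9089[hold]  S*(0)=-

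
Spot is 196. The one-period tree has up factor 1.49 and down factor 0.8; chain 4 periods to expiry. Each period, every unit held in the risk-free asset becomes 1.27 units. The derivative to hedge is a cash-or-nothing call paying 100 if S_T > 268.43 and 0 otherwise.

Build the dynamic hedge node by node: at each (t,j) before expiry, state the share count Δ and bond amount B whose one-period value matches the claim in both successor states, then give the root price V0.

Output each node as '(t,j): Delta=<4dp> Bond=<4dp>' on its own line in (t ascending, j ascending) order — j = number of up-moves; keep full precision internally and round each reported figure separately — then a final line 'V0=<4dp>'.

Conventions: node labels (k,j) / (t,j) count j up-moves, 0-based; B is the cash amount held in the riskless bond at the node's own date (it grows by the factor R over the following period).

Risk-neutral probability p* = (R−d)/(u−d) = (1.27−0.8)/(1.49−0.8) = 0.6812.
At maturity the claim pays: V(4,0)=0.0000, V(4,1)=0.0000, V(4,2)=100.0000, V(4,3)=100.0000, V(4,4)=100.0000
(3,0): S=100.3520. Δ = (V_up−V_dn)/(S_up−S_dn) = (0.0000−0.0000)/(149.5245−80.2816) = 0.0000. V = [p*·0.0000 + (1−p*)·0.0000]/1.27 = 0.0000. B = V − Δ·S = 0.0000.
(3,1): S=186.9056. Δ = (V_up−V_dn)/(S_up−S_dn) = (100.0000−0.0000)/(278.4893−149.5245) = 0.7754. V = [p*·100.0000 + (1−p*)·0.0000]/1.27 = 53.6346. B = V − Δ·S = -91.2929.
(3,2): S=348.1117. Δ = (V_up−V_dn)/(S_up−S_dn) = (100.0000−100.0000)/(518.6864−278.4893) = 0.0000. V = [p*·100.0000 + (1−p*)·100.0000]/1.27 = 78.7402. B = V − Δ·S = 78.7402.
(3,3): S=648.3580. Δ = (V_up−V_dn)/(S_up−S_dn) = (100.0000−100.0000)/(966.0534−518.6864) = 0.0000. V = [p*·100.0000 + (1−p*)·100.0000]/1.27 = 78.7402. B = V − Δ·S = 78.7402.
(2,0): S=125.4400. Δ = (V_up−V_dn)/(S_up−S_dn) = (53.6346−0.0000)/(186.9056−100.3520) = 0.6197. V = [p*·53.6346 + (1−p*)·0.0000]/1.27 = 28.7667. B = V − Δ·S = -48.9646.
(2,1): S=233.6320. Δ = (V_up−V_dn)/(S_up−S_dn) = (78.7402−53.6346)/(348.1117−186.9056) = 0.1557. V = [p*·78.7402 + (1−p*)·53.6346]/1.27 = 55.6972. B = V − Δ·S = 19.3124.
(2,2): S=435.1396. Δ = (V_up−V_dn)/(S_up−S_dn) = (78.7402−78.7402)/(648.3580−348.1117) = 0.0000. V = [p*·78.7402 + (1−p*)·78.7402]/1.27 = 62.0001. B = V − Δ·S = 62.0001.
(1,0): S=156.8000. Δ = (V_up−V_dn)/(S_up−S_dn) = (55.6972−28.7667)/(233.6320−125.4400) = 0.2489. V = [p*·55.6972 + (1−p*)·28.7667]/1.27 = 37.0950. B = V − Δ·S = -1.9347.
(1,1): S=292.0400. Δ = (V_up−V_dn)/(S_up−S_dn) = (62.0001−55.6972)/(435.1396−233.6320) = 0.0313. V = [p*·62.0001 + (1−p*)·55.6972]/1.27 = 47.2366. B = V − Δ·S = 38.1020.
(0,0): S=196.0000. Δ = (V_up−V_dn)/(S_up−S_dn) = (47.2366−37.0950)/(292.0400−156.8000) = 0.0750. V = [p*·47.2366 + (1−p*)·37.0950]/1.27 = 34.6481. B = V − Δ·S = 19.9501.
As a check, the time-0 holding Δ(0,0)·S0 + B(0,0) comes to 34.6481 — exactly V0.

(0,0): Delta=0.0750 Bond=19.9501
(1,0): Delta=0.2489 Bond=-1.9347
(1,1): Delta=0.0313 Bond=38.1020
(2,0): Delta=0.6197 Bond=-48.9646
(2,1): Delta=0.1557 Bond=19.3124
(2,2): Delta=0.0000 Bond=62.0001
(3,0): Delta=0.0000 Bond=0.0000
(3,1): Delta=0.7754 Bond=-91.2929
(3,2): Delta=0.0000 Bond=78.7402
(3,3): Delta=0.0000 Bond=78.7402
V0=34.6481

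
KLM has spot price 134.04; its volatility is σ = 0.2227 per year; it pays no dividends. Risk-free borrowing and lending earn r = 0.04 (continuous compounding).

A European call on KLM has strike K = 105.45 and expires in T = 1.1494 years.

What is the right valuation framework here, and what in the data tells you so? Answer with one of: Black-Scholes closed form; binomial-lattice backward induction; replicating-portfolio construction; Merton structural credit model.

Key observation: a European claim on KLM (strike 105.45) — a lognormal (GBM) underlying with constant rate and volatility — has an exact closed-form value; no lattice or capital structure is involved.

framework: Black-Scholes closed form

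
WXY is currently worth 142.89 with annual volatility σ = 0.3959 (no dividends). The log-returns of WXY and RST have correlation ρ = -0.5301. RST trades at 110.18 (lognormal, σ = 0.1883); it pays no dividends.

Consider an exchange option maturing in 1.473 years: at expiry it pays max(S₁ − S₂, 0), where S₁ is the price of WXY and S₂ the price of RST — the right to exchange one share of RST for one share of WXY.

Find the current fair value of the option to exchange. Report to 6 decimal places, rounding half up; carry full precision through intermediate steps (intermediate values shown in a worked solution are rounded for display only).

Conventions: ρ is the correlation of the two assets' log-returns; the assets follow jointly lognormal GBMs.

exchange price = 50.252904

σ_eff = √(σ₁² + σ₂² − 2ρσ₁σ₂) = √(0.3959² + 0.1883² − 2·-0.5301·0.3959·0.1883) = 0.520797
d₁ = (ln(S₁/S₂) + (q₂ − q₁ + σ_eff²/2)T) / (σ_eff√T) = (ln(142.89/110.18) + (0.0 − 0.0 + 0.135615)·1.473) / 0.632077 = 0.727317
d₂ = d₁ − σ_eff√T = 0.727317 − 0.632077 = 0.095240
N(d₁) = 0.766484,  N(d₂) = 0.537938
V = S₁·e^{−q₁T}·N(d₁) − S₂·e^{−q₂T}·N(d₂) = 109.522918 − 59.270014 = 50.252904
Key observation: the rate r is irrelevant here: denominating values in RST turns the exchange into a ratio option on S₁/S₂, and discounting at r drops out.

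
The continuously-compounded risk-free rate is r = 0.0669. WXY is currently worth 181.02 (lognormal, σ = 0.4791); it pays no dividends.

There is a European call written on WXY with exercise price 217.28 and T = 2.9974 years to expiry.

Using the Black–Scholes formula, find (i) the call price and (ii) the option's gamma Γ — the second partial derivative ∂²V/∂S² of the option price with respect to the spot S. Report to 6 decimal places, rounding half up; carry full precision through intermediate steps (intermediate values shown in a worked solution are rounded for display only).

price = 59.332146
Γ = 0.002416

σ√T = 0.4791·√2.9974 = 0.829466
d₁ = (ln(S/K) + (r+σ²/2)T) / (σ√T) = (ln(181.02/217.28) + (0.0669+0.4791²/2)·2.9974) / 0.829466 = (-0.182579 + 0.544533) / 0.829466 = 0.436369
d₂ = d₁ − σ√T = 0.436369 − 0.829466 = -0.393096
e^{−rT} = 0.818300
N(d₁) = 0.668716,  N(d₂) = 0.347124
Call price V = S·N(d₁) − K·e^{−rT}·N(d₂) = 121.050906 − 61.718760 = 59.332146
φ(d₁) = (1/√(2π))·e^{−d₁²/2} = 0.362711
Γ = φ(d₁) / (S·σ·√T) = 0.002416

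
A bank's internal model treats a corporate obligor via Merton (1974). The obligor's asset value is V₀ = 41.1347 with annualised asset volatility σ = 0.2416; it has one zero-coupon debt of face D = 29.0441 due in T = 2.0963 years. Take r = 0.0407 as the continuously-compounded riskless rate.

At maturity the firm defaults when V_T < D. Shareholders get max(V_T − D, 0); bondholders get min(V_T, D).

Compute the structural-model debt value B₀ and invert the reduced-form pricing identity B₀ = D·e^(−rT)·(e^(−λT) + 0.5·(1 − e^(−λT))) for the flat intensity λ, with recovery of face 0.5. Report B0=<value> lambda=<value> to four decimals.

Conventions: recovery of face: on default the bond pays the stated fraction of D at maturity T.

Equity is a call on the firm's assets struck at D = 29.0441:
d₁ = [ln(V₀/D) + (r + σ²/2)T] / (σ√T)
   = [ln(41.1347/29.0441) + (0.0407 + 0.5·0.2416²)·2.0963] / (0.2416·√2.0963)
   = [0.348037 + 0.146501] / 0.349803 = 1.413759
d₂ = d₁ − σ√T = 1.413759 − 0.349803 = 1.063956
N(d₁) = 0.921284,  N(d₂) = 0.856326,  e^(−rT) = 0.918219
E₀ = V₀·N(d₁) − D·e^(−rT)·N(d₂)
   = 41.1347·0.921284 − 29.0441·0.918219·0.856326 = 15.059512
B₀ = V₀ − E₀ = 41.1347 − 15.059512 = 26.075188
e^(−λT) = (B₀·e^(rT)/D − 0.5)/(1 − 0.5) = (26.0752·1.089065/29.0441 − 0.5)/0.5 = 0.95548041
λ = −ln(0.95548041)/2.0963 = 0.021724

B0=26.0752 lambda=0.0217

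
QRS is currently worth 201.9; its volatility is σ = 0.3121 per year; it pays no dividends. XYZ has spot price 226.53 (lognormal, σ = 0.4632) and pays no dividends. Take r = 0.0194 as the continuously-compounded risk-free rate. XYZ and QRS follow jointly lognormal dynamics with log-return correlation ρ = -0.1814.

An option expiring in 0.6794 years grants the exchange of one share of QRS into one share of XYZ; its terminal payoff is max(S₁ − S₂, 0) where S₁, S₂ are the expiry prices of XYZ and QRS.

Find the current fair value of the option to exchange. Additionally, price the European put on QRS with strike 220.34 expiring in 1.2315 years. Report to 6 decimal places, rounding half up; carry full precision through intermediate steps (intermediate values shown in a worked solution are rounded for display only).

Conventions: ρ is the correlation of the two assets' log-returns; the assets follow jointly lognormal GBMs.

σ_eff = √(σ₁² + σ₂² − 2ρσ₁σ₂) = √(0.4632² + 0.3121² − 2·-0.1814·0.4632·0.3121) = 0.603663
d₁ = (ln(S₁/S₂) + (q₂ − q₁ + σ_eff²/2)T) / (σ_eff√T) = (ln(226.53/201.9) + (0.0 − 0.0 + 0.182204)·0.6794) / 0.497573 = 0.480119
d₂ = d₁ − σ_eff√T = 0.480119 − 0.497573 = -0.017454
N(d₁) = 0.684429,  N(d₂) = 0.493037
V = S₁·e^{−q₁T}·N(d₁) − S₂·e^{−q₂T}·N(d₂) = 155.043623 − 99.544191 = 55.499432
[vanilla: QRS put K=220.34]
σ√T = 0.3121·√1.2315 = 0.346347
d₁ = (ln(S/K) + (r+σ²/2)T) / (σ√T) = (ln(201.9/220.34) + (0.0194+0.3121²/2)·1.2315) / 0.346347 = (-0.087399 + 0.083869) / 0.346347 = -0.010193
d₂ = d₁ − σ√T = -0.010193 − 0.346347 = -0.356539
e^{−rT} = 0.976392
N(−d₁) = 0.504066,  N(−d₂) = 0.639282
price = K·e^{−rT}·N(−d₂) − S·N(−d₁) = 137.533912 − 101.770966 = 35.762945

exchange price = 55.499432
price(QRS put K=220.34) = 35.762945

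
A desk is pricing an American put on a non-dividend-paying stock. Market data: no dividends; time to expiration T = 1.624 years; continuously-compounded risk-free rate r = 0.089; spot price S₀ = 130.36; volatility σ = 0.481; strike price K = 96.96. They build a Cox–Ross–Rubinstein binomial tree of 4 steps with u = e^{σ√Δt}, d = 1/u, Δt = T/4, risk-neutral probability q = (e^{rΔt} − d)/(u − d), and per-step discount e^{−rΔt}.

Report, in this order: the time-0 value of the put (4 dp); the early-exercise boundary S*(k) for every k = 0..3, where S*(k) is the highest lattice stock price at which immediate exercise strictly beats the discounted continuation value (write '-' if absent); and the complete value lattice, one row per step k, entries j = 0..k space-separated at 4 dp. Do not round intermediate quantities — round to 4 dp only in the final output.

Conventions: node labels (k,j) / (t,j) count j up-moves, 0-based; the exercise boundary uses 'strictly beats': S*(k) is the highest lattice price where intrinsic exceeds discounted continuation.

Δt=0.40600, u=1.35864, d=0.73603, q=0.48307, disc=e^(-rΔt)=0.96451
k=4 terminal: V=max(K-S,0) → 58.7016 26.3387 0.0000 0.0000 0.0000
k=3: j=0 S=51.9794 intr=44.9806 cont=41.5396 V=44.9806[EX]; j=1 S=95.9489 intr=1.0111 cont=13.1321 V=13.1321[hold]; j=2 S=177.1123 intr=0.0000 cont=0.0000 V=0.0000[hold]; j=3 S=326.9321 intr=0.0000 cont=0.0000 V=0.0000[hold]  S*(3)=51.9794
k=2: j=0 S=70.6213 intr=26.3387 cont=28.5452 V=28.5452[hold]; j=1 S=130.3600 intr=0.0000 cont=6.5474 V=6.5474[hold]; j=2 S=240.6319 intr=0.0000 cont=0.0000 V=0.0000[hold]  S*(2)=-
k=1: j=0 S=95.9489 intr=1.0111 cont=17.2828 V=17.2828[hold]; j=1 S=177.1123 intr=0.0000 cont=3.2644 V=3.2644[hold]  S*(1)=-
k=0: j=0 S=130.3600 intr=0.0000 cont=10.1379 V=10.1379[hold]  S*(0)=-

price = 10.1379
boundary = - - - 51.9794
tree:
10.1379
17.2828 3.2644
28.5452 6.5474 0.0000
44.9806 13.1321 0.0000 0.0000
58.7016 26.3387 0.0000 0.0000 0.0000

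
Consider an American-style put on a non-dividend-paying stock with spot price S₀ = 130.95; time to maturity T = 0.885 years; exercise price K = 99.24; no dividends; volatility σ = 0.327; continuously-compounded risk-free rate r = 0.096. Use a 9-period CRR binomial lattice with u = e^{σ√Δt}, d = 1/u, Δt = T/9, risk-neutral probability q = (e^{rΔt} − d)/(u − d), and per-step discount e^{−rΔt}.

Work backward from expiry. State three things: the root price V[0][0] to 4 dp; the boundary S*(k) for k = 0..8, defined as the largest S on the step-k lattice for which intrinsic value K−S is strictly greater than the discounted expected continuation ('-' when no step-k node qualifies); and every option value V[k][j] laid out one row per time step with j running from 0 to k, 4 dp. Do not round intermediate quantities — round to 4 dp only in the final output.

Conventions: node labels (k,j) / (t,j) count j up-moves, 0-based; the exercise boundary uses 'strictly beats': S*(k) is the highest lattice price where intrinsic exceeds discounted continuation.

params: Δt=0.09833 u=1.10798 d=0.90254 q=0.52055 e^(-rΔt)=0.99060
t_9 payoffs: 47.2035 35.3586 20.8176 2.9666 0.0000 0.0000 0.0000 0.0000 0.0000 0.0000
t_8: node(8,0) S=57.6555 payoff=41.5845 vs cont=40.6520 → 41.5845 [stop]  node(8,1) S=70.7795 payoff=28.4605 vs cont=27.5281 → 28.4605 [stop]  node(8,2) S=86.8907 payoff=12.3493 vs cont=11.4169 → 12.3493 [stop]  node(8,3) S=106.6693 payoff=0.0000 vs cont=1.4090 → 1.4090 [wait]  node(8,4) S=130.9500 payoff=0.0000 vs cont=0.0000 → 0.0000 [wait]  node(8,5) S=160.7576 payoff=0.0000 vs cont=0.0000 → 0.0000 [wait]  node(8,6) S=197.3503 payoff=0.0000 vs cont=0.0000 → 0.0000 [wait]  node(8,7) S=242.2723 payoff=0.0000 vs cont=0.0000 → 0.0000 [wait]  node(8,8) S=297.4198 payoff=0.0000 vs cont=0.0000 → 0.0000 [wait]  ⇒ S*(8)=86.8907
t_7: node(7,0) S=63.8814 payoff=35.3586 vs cont=34.4262 → 35.3586 [stop]  node(7,1) S=78.4224 payoff=20.8176 vs cont=19.8852 → 20.8176 [stop]  node(7,2) S=96.2734 payoff=2.9666 vs cont=6.5917 → 6.5917 [wait]  node(7,3) S=118.1877 payoff=0.0000 vs cont=0.6692 → 0.6692 [wait]  node(7,4) S=145.0904 payoff=0.0000 vs cont=0.0000 → 0.0000 [wait]  node(7,5) S=178.1167 payoff=0.0000 vs cont=0.0000 → 0.0000 [wait]  node(7,6) S=218.6607 payoff=0.0000 vs cont=0.0000 → 0.0000 [wait]  node(7,7) S=268.4336 payoff=0.0000 vs cont=0.0000 → 0.0000 [wait]  ⇒ S*(7)=78.4224
t_6: node(6,0) S=70.7795 payoff=28.4605 vs cont=27.5281 → 28.4605 [stop]  node(6,1) S=86.8907 payoff=12.3493 vs cont=13.2862 → 13.2862 [wait]  node(6,2) S=106.6693 payoff=0.0000 vs cont=3.4758 → 3.4758 [wait]  node(6,3) S=130.9500 payoff=0.0000 vs cont=0.3178 → 0.3178 [wait]  node(6,4) S=160.7576 payoff=0.0000 vs cont=0.0000 → 0.0000 [wait]  node(6,5) S=197.3503 payoff=0.0000 vs cont=0.0000 → 0.0000 [wait]  node(6,6) S=242.2723 payoff=0.0000 vs cont=0.0000 → 0.0000 [wait]  ⇒ S*(6)=70.7795
t_5: node(5,0) S=78.4224 payoff=20.8176 vs cont=20.3683 → 20.8176 [stop]  node(5,1) S=96.2734 payoff=2.9666 vs cont=8.1025 → 8.1025 [wait]  node(5,2) S=118.1877 payoff=0.0000 vs cont=1.8147 → 1.8147 [wait]  node(5,3) S=145.0904 payoff=0.0000 vs cont=0.1509 → 0.1509 [wait]  node(5,4) S=178.1167 payoff=0.0000 vs cont=0.0000 → 0.0000 [wait]  node(5,5) S=218.6607 payoff=0.0000 vs cont=0.0000 → 0.0000 [wait]  ⇒ S*(5)=78.4224
t_4: node(4,0) S=86.8907 payoff=12.3493 vs cont=14.0653 → 14.0653 [wait]  node(4,1) S=106.6693 payoff=0.0000 vs cont=4.7840 → 4.7840 [wait]  node(4,2) S=130.9500 payoff=0.0000 vs cont=0.9397 → 0.9397 [wait]  node(4,3) S=160.7576 payoff=0.0000 vs cont=0.0717 → 0.0717 [wait]  node(4,4) S=197.3503 payoff=0.0000 vs cont=0.0000 → 0.0000 [wait]  ⇒ S*(4)=-
t_3: node(3,0) S=96.2734 payoff=2.9666 vs cont=9.1471 → 9.1471 [wait]  node(3,1) S=118.1877 payoff=0.0000 vs cont=2.7567 → 2.7567 [wait]  node(3,2) S=145.0904 payoff=0.0000 vs cont=0.4833 → 0.4833 [wait]  node(3,3) S=178.1167 payoff=0.0000 vs cont=0.0340 → 0.0340 [wait]  ⇒ S*(3)=-
t_2: node(2,0) S=106.6693 payoff=0.0000 vs cont=5.7658 → 5.7658 [wait]  node(2,1) S=130.9500 payoff=0.0000 vs cont=1.5585 → 1.5585 [wait]  node(2,2) S=160.7576 payoff=0.0000 vs cont=0.2471 → 0.2471 [wait]  ⇒ S*(2)=-
t_1: node(1,0) S=118.1877 payoff=0.0000 vs cont=3.5421 → 3.5421 [wait]  node(1,1) S=145.0904 payoff=0.0000 vs cont=0.8676 → 0.8676 [wait]  ⇒ S*(1)=-
t_0: node(0,0) S=130.9500 payoff=0.0000 vs cont=2.1297 → 2.1297 [wait]  ⇒ S*(0)=-

price = 2.1297
boundary = - - - - - 78.4224 70.7795 78.4224 86.8907
tree:
2.1297
3.5421 0.8676
5.7658 1.5585 0.2471
9.1471 2.7567 0.4833 0.0340
14.0653 4.7840 0.9397 0.0717 0.0000
20.8176 8.1025 1.8147 0.1509 0.0000 0.0000
28.4605 13.2862 3.4758 0.3178 0.0000 0.0000 0.0000
35.3586 20.8176 6.5917 0.6692 0.0000 0.0000 0.0000 0.0000
41.5845 28.4605 12.3493 1.4090 0.0000 0.0000 0.0000 0.0000 0.0000
47.2035 35.3586 20.8176 2.9666 0.0000 0.0000 0.0000 0.0000 0.0000 0.0000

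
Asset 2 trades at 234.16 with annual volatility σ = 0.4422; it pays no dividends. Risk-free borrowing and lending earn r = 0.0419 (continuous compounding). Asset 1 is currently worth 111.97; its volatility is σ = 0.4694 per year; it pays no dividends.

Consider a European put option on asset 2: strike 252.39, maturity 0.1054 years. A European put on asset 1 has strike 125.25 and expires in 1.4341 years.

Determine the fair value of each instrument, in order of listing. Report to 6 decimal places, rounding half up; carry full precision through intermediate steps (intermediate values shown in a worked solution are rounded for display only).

price(asset 2 put K=252.39) = 24.088917
price(asset 1 put K=125.25) = 28.538125

[asset 2 put K=252.39]
σ√T = 0.4422·√0.1054 = 0.143562
d₁ = (ln(S/K) + (r+σ²/2)T) / (σ√T) = (ln(234.16/252.39) + (0.0419+0.4422²/2)·0.1054) / 0.143562 = (-0.074971 + 0.014721) / 0.143562 = -0.419677
d₂ = d₁ − σ√T = -0.419677 − 0.143562 = -0.563239
e^{−rT} = 0.995593
N(−d₁) = 0.662639,  N(−d₂) = 0.713364
price = K·e^{−rT}·N(−d₂) − S·N(−d₁) = 179.252531 − 155.163615 = 24.088917
[asset 1 put K=125.25]
σ√T = 0.4694·√1.4341 = 0.562125
d₁ = (ln(S/K) + (r+σ²/2)T) / (σ√T) = (ln(111.97/125.25) + (0.0419+0.4694²/2)·1.4341) / 0.562125 = (-0.112081 + 0.218081) / 0.562125 = 0.188571
d₂ = d₁ − σ√T = 0.188571 − 0.562125 = -0.373554
e^{−rT} = 0.941681
N(−d₁) = 0.425215,  N(−d₂) = 0.645632
price = K·e^{−rT}·N(−d₂) − S·N(−d₁) = 76.149415 − 47.611289 = 28.538125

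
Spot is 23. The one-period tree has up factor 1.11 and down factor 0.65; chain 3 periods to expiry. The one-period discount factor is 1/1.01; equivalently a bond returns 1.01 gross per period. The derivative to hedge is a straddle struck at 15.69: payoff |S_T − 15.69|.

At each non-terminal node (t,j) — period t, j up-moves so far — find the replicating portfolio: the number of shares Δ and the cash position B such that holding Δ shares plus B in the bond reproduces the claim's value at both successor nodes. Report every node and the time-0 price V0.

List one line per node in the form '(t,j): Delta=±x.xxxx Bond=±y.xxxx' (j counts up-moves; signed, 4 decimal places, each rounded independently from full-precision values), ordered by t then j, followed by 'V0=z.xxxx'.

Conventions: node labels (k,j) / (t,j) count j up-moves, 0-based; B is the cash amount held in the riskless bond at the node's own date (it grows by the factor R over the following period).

(0,0): Delta=0.6517 Bond=-5.9736
(1,0): Delta=-0.3848 Bond=9.4620
(1,1): Delta=0.8203 Bond=-10.3376
(2,0): Delta=-1.0000 Bond=15.5347
(2,1): Delta=-0.2848 Bond=7.8961
(2,2): Delta=1.0000 Bond=-15.5347
V0=9.0145

The replicating-portfolio and risk-neutral prices coincide; use p* = (1.01−0.65)/(1.11−0.65) = 0.7826 for the latter.
At maturity the claim pays: V(3,0)=9.3736, V(3,1)=4.9036, V(3,2)=2.7299, V(3,3)=15.7655
(2,0): S=9.7175. Δ = (V_up−V_dn)/(S_up−S_dn) = (4.9036−9.3736)/(10.7864−6.3164) = -1.0000. V = [p*·4.9036 + (1−p*)·9.3736]/1.01 = 5.8172. B = V − Δ·S = 15.5347.
(2,1): S=16.5945. Δ = (V_up−V_dn)/(S_up−S_dn) = (2.7299−4.9036)/(18.4199−10.7864) = -0.2848. V = [p*·2.7299 + (1−p*)·4.9036]/1.01 = 3.1707. B = V − Δ·S = 7.8961.
(2,2): S=28.3383. Δ = (V_up−V_dn)/(S_up−S_dn) = (15.7655−2.7299)/(31.4555−18.4199) = 1.0000. V = [p*·15.7655 + (1−p*)·2.7299]/1.01 = 12.8036. B = V − Δ·S = -15.5347.
(1,0): S=14.9500. Δ = (V_up−V_dn)/(S_up−S_dn) = (3.1707−5.8172)/(16.5945−9.7175) = -0.3848. V = [p*·3.1707 + (1−p*)·5.8172]/1.01 = 3.7089. B = V − Δ·S = 9.4620.
(1,1): S=25.5300. Δ = (V_up−V_dn)/(S_up−S_dn) = (12.8036−3.1707)/(28.3383−16.5945) = 0.8203. V = [p*·12.8036 + (1−p*)·3.1707]/1.01 = 10.6035. B = V − Δ·S = -10.3376.
(0,0): S=23.0000. Δ = (V_up−V_dn)/(S_up−S_dn) = (10.6035−3.7089)/(25.5300−14.9500) = 0.6517. V = [p*·10.6035 + (1−p*)·3.7089]/1.01 = 9.0145. B = V − Δ·S = -5.9736.
Check: Δ(0,0)·S0 + B(0,0) = 9.0145 = V0.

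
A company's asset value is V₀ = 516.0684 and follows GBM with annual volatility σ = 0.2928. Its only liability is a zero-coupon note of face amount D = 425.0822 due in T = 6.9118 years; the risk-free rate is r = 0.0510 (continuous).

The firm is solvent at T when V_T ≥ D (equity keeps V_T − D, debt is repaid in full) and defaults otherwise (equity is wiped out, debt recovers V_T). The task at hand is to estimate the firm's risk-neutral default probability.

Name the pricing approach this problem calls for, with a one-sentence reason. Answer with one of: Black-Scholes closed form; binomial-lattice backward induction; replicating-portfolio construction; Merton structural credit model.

framework: Merton structural credit model

Key observation: a levered firm with one bullet debt due at 6.9118 years is the canonical structural-credit setup: equity is a call on the firm's assets struck at the face value.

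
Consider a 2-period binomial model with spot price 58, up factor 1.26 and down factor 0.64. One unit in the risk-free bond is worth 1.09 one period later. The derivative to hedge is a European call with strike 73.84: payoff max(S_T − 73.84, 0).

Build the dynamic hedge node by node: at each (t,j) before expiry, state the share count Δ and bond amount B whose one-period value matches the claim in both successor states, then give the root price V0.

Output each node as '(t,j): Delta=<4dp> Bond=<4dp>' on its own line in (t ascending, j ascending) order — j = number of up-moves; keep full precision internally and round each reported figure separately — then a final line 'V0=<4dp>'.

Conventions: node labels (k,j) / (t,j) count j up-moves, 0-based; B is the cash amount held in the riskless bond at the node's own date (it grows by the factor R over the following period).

Under the risk-neutral measure, an up-move has probability p* = (R−d)/(u−d) = 0.7258 and values discount at R = 1.09.
Payoffs at expiry: V(2,0)=0.0000, V(2,1)=0.0000, V(2,2)=18.2408
  t=1,j=0: stock 37.1200 → up 46.7712 (V=0.0000), down 23.7568 (V=0.0000). Price 0.0000; hedge Δ=0.0000, bond B=0.0000.
  t=1,j=1: stock 73.0800 → up 92.0808 (V=18.2408), down 46.7712 (V=0.0000). Price 12.1461; hedge Δ=0.4026, bond B=-17.2745.
  t=0,j=0: stock 58.0000 → up 73.0800 (V=12.1461), down 37.1200 (V=0.0000). Price 8.0878; hedge Δ=0.3378, bond B=-11.5027.
As a check, the time-0 holding Δ(0,0)·S0 + B(0,0) comes to 8.0878 — exactly V0.

(0,0): Delta=0.3378 Bond=-11.5027
(1,0): Delta=0.0000 Bond=0.0000
(1,1): Delta=0.4026 Bond=-17.2745
V0=8.0878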